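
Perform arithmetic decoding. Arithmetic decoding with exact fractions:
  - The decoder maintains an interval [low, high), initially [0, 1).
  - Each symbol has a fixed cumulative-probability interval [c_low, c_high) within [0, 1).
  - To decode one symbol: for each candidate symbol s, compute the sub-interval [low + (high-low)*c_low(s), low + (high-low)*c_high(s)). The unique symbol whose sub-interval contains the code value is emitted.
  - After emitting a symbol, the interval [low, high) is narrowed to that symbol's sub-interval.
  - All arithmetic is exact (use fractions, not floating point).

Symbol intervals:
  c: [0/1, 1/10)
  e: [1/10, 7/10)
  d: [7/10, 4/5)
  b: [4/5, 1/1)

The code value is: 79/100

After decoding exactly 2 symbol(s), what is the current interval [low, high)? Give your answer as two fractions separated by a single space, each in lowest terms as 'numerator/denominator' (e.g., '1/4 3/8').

Step 1: interval [0/1, 1/1), width = 1/1 - 0/1 = 1/1
  'c': [0/1 + 1/1*0/1, 0/1 + 1/1*1/10) = [0/1, 1/10)
  'e': [0/1 + 1/1*1/10, 0/1 + 1/1*7/10) = [1/10, 7/10)
  'd': [0/1 + 1/1*7/10, 0/1 + 1/1*4/5) = [7/10, 4/5) <- contains code 79/100
  'b': [0/1 + 1/1*4/5, 0/1 + 1/1*1/1) = [4/5, 1/1)
  emit 'd', narrow to [7/10, 4/5)
Step 2: interval [7/10, 4/5), width = 4/5 - 7/10 = 1/10
  'c': [7/10 + 1/10*0/1, 7/10 + 1/10*1/10) = [7/10, 71/100)
  'e': [7/10 + 1/10*1/10, 7/10 + 1/10*7/10) = [71/100, 77/100)
  'd': [7/10 + 1/10*7/10, 7/10 + 1/10*4/5) = [77/100, 39/50)
  'b': [7/10 + 1/10*4/5, 7/10 + 1/10*1/1) = [39/50, 4/5) <- contains code 79/100
  emit 'b', narrow to [39/50, 4/5)

Answer: 39/50 4/5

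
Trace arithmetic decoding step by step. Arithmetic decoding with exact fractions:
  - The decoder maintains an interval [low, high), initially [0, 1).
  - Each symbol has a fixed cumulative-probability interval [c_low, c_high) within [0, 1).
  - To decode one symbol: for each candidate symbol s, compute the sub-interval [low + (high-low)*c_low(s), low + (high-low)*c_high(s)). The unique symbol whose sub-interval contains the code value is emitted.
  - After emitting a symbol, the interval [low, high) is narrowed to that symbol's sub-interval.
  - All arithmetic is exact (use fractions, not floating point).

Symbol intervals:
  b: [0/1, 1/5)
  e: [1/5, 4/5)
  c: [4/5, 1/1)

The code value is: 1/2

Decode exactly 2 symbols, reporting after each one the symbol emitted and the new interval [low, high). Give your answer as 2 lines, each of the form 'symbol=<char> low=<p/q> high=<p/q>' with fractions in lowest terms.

Answer: symbol=e low=1/5 high=4/5
symbol=e low=8/25 high=17/25

Derivation:
Step 1: interval [0/1, 1/1), width = 1/1 - 0/1 = 1/1
  'b': [0/1 + 1/1*0/1, 0/1 + 1/1*1/5) = [0/1, 1/5)
  'e': [0/1 + 1/1*1/5, 0/1 + 1/1*4/5) = [1/5, 4/5) <- contains code 1/2
  'c': [0/1 + 1/1*4/5, 0/1 + 1/1*1/1) = [4/5, 1/1)
  emit 'e', narrow to [1/5, 4/5)
Step 2: interval [1/5, 4/5), width = 4/5 - 1/5 = 3/5
  'b': [1/5 + 3/5*0/1, 1/5 + 3/5*1/5) = [1/5, 8/25)
  'e': [1/5 + 3/5*1/5, 1/5 + 3/5*4/5) = [8/25, 17/25) <- contains code 1/2
  'c': [1/5 + 3/5*4/5, 1/5 + 3/5*1/1) = [17/25, 4/5)
  emit 'e', narrow to [8/25, 17/25)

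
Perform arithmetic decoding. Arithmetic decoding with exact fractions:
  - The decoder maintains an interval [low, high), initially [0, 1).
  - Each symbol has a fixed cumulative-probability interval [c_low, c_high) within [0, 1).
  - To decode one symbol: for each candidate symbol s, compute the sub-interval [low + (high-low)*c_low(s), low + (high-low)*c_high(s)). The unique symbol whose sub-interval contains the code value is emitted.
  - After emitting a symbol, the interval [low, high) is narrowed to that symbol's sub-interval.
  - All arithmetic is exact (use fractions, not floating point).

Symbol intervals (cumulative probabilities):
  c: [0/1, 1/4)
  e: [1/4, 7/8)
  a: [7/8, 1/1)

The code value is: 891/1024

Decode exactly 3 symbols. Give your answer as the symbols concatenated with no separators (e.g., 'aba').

Step 1: interval [0/1, 1/1), width = 1/1 - 0/1 = 1/1
  'c': [0/1 + 1/1*0/1, 0/1 + 1/1*1/4) = [0/1, 1/4)
  'e': [0/1 + 1/1*1/4, 0/1 + 1/1*7/8) = [1/4, 7/8) <- contains code 891/1024
  'a': [0/1 + 1/1*7/8, 0/1 + 1/1*1/1) = [7/8, 1/1)
  emit 'e', narrow to [1/4, 7/8)
Step 2: interval [1/4, 7/8), width = 7/8 - 1/4 = 5/8
  'c': [1/4 + 5/8*0/1, 1/4 + 5/8*1/4) = [1/4, 13/32)
  'e': [1/4 + 5/8*1/4, 1/4 + 5/8*7/8) = [13/32, 51/64)
  'a': [1/4 + 5/8*7/8, 1/4 + 5/8*1/1) = [51/64, 7/8) <- contains code 891/1024
  emit 'a', narrow to [51/64, 7/8)
Step 3: interval [51/64, 7/8), width = 7/8 - 51/64 = 5/64
  'c': [51/64 + 5/64*0/1, 51/64 + 5/64*1/4) = [51/64, 209/256)
  'e': [51/64 + 5/64*1/4, 51/64 + 5/64*7/8) = [209/256, 443/512)
  'a': [51/64 + 5/64*7/8, 51/64 + 5/64*1/1) = [443/512, 7/8) <- contains code 891/1024
  emit 'a', narrow to [443/512, 7/8)

Answer: eaa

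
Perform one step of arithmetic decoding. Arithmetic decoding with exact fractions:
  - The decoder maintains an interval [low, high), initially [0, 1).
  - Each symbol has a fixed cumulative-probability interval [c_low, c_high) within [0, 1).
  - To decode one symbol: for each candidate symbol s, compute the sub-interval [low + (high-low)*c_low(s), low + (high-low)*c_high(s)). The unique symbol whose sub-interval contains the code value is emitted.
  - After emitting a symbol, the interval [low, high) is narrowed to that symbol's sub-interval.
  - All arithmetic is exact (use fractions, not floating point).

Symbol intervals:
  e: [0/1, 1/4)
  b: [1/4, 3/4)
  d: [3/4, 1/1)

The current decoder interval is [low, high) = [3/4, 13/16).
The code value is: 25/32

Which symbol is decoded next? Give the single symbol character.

Answer: b

Derivation:
Interval width = high − low = 13/16 − 3/4 = 1/16
Scaled code = (code − low) / width = (25/32 − 3/4) / 1/16 = 1/2
  e: [0/1, 1/4) 
  b: [1/4, 3/4) ← scaled code falls here ✓
  d: [3/4, 1/1) 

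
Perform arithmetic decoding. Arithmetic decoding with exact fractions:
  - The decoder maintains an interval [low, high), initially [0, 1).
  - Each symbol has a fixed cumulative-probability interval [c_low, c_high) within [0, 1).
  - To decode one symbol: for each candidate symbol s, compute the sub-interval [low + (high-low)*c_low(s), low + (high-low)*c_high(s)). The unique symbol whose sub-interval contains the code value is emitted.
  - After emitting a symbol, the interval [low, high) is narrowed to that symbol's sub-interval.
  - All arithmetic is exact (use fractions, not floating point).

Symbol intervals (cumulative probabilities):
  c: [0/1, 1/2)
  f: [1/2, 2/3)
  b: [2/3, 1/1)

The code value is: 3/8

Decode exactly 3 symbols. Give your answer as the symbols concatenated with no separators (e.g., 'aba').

Answer: cbc

Derivation:
Step 1: interval [0/1, 1/1), width = 1/1 - 0/1 = 1/1
  'c': [0/1 + 1/1*0/1, 0/1 + 1/1*1/2) = [0/1, 1/2) <- contains code 3/8
  'f': [0/1 + 1/1*1/2, 0/1 + 1/1*2/3) = [1/2, 2/3)
  'b': [0/1 + 1/1*2/3, 0/1 + 1/1*1/1) = [2/3, 1/1)
  emit 'c', narrow to [0/1, 1/2)
Step 2: interval [0/1, 1/2), width = 1/2 - 0/1 = 1/2
  'c': [0/1 + 1/2*0/1, 0/1 + 1/2*1/2) = [0/1, 1/4)
  'f': [0/1 + 1/2*1/2, 0/1 + 1/2*2/3) = [1/4, 1/3)
  'b': [0/1 + 1/2*2/3, 0/1 + 1/2*1/1) = [1/3, 1/2) <- contains code 3/8
  emit 'b', narrow to [1/3, 1/2)
Step 3: interval [1/3, 1/2), width = 1/2 - 1/3 = 1/6
  'c': [1/3 + 1/6*0/1, 1/3 + 1/6*1/2) = [1/3, 5/12) <- contains code 3/8
  'f': [1/3 + 1/6*1/2, 1/3 + 1/6*2/3) = [5/12, 4/9)
  'b': [1/3 + 1/6*2/3, 1/3 + 1/6*1/1) = [4/9, 1/2)
  emit 'c', narrow to [1/3, 5/12)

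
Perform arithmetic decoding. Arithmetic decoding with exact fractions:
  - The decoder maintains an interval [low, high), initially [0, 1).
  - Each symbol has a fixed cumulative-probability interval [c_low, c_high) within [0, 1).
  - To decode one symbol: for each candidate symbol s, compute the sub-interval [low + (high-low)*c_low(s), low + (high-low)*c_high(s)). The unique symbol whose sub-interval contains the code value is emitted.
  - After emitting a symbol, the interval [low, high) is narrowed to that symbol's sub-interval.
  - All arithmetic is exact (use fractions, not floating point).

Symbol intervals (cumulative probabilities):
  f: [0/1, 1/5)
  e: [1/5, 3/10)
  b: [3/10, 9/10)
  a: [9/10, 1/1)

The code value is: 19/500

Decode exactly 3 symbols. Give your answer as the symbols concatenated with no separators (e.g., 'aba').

Answer: ffa

Derivation:
Step 1: interval [0/1, 1/1), width = 1/1 - 0/1 = 1/1
  'f': [0/1 + 1/1*0/1, 0/1 + 1/1*1/5) = [0/1, 1/5) <- contains code 19/500
  'e': [0/1 + 1/1*1/5, 0/1 + 1/1*3/10) = [1/5, 3/10)
  'b': [0/1 + 1/1*3/10, 0/1 + 1/1*9/10) = [3/10, 9/10)
  'a': [0/1 + 1/1*9/10, 0/1 + 1/1*1/1) = [9/10, 1/1)
  emit 'f', narrow to [0/1, 1/5)
Step 2: interval [0/1, 1/5), width = 1/5 - 0/1 = 1/5
  'f': [0/1 + 1/5*0/1, 0/1 + 1/5*1/5) = [0/1, 1/25) <- contains code 19/500
  'e': [0/1 + 1/5*1/5, 0/1 + 1/5*3/10) = [1/25, 3/50)
  'b': [0/1 + 1/5*3/10, 0/1 + 1/5*9/10) = [3/50, 9/50)
  'a': [0/1 + 1/5*9/10, 0/1 + 1/5*1/1) = [9/50, 1/5)
  emit 'f', narrow to [0/1, 1/25)
Step 3: interval [0/1, 1/25), width = 1/25 - 0/1 = 1/25
  'f': [0/1 + 1/25*0/1, 0/1 + 1/25*1/5) = [0/1, 1/125)
  'e': [0/1 + 1/25*1/5, 0/1 + 1/25*3/10) = [1/125, 3/250)
  'b': [0/1 + 1/25*3/10, 0/1 + 1/25*9/10) = [3/250, 9/250)
  'a': [0/1 + 1/25*9/10, 0/1 + 1/25*1/1) = [9/250, 1/25) <- contains code 19/500
  emit 'a', narrow to [9/250, 1/25)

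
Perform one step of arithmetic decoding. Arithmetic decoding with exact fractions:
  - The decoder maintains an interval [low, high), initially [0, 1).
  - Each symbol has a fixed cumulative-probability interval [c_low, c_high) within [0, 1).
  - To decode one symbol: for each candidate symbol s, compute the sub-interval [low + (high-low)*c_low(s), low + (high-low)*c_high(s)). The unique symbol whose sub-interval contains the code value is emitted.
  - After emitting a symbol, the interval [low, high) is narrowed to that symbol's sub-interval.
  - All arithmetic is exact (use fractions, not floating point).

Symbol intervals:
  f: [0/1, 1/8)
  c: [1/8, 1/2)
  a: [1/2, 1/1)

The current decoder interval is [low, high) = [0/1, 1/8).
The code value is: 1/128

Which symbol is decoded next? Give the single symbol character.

Answer: f

Derivation:
Interval width = high − low = 1/8 − 0/1 = 1/8
Scaled code = (code − low) / width = (1/128 − 0/1) / 1/8 = 1/16
  f: [0/1, 1/8) ← scaled code falls here ✓
  c: [1/8, 1/2) 
  a: [1/2, 1/1) 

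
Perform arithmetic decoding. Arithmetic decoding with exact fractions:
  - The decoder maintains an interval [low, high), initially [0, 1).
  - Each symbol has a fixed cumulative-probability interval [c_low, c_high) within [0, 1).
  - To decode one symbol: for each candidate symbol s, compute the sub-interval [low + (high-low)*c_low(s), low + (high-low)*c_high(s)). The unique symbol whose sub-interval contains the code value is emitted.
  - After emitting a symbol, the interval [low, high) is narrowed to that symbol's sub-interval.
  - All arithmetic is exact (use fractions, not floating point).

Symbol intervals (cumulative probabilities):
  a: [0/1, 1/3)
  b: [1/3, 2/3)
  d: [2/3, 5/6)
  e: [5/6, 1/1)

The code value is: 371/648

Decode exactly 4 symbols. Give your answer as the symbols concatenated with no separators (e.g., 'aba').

Step 1: interval [0/1, 1/1), width = 1/1 - 0/1 = 1/1
  'a': [0/1 + 1/1*0/1, 0/1 + 1/1*1/3) = [0/1, 1/3)
  'b': [0/1 + 1/1*1/3, 0/1 + 1/1*2/3) = [1/3, 2/3) <- contains code 371/648
  'd': [0/1 + 1/1*2/3, 0/1 + 1/1*5/6) = [2/3, 5/6)
  'e': [0/1 + 1/1*5/6, 0/1 + 1/1*1/1) = [5/6, 1/1)
  emit 'b', narrow to [1/3, 2/3)
Step 2: interval [1/3, 2/3), width = 2/3 - 1/3 = 1/3
  'a': [1/3 + 1/3*0/1, 1/3 + 1/3*1/3) = [1/3, 4/9)
  'b': [1/3 + 1/3*1/3, 1/3 + 1/3*2/3) = [4/9, 5/9)
  'd': [1/3 + 1/3*2/3, 1/3 + 1/3*5/6) = [5/9, 11/18) <- contains code 371/648
  'e': [1/3 + 1/3*5/6, 1/3 + 1/3*1/1) = [11/18, 2/3)
  emit 'd', narrow to [5/9, 11/18)
Step 3: interval [5/9, 11/18), width = 11/18 - 5/9 = 1/18
  'a': [5/9 + 1/18*0/1, 5/9 + 1/18*1/3) = [5/9, 31/54) <- contains code 371/648
  'b': [5/9 + 1/18*1/3, 5/9 + 1/18*2/3) = [31/54, 16/27)
  'd': [5/9 + 1/18*2/3, 5/9 + 1/18*5/6) = [16/27, 65/108)
  'e': [5/9 + 1/18*5/6, 5/9 + 1/18*1/1) = [65/108, 11/18)
  emit 'a', narrow to [5/9, 31/54)
Step 4: interval [5/9, 31/54), width = 31/54 - 5/9 = 1/54
  'a': [5/9 + 1/54*0/1, 5/9 + 1/54*1/3) = [5/9, 91/162)
  'b': [5/9 + 1/54*1/3, 5/9 + 1/54*2/3) = [91/162, 46/81)
  'd': [5/9 + 1/54*2/3, 5/9 + 1/54*5/6) = [46/81, 185/324)
  'e': [5/9 + 1/54*5/6, 5/9 + 1/54*1/1) = [185/324, 31/54) <- contains code 371/648
  emit 'e', narrow to [185/324, 31/54)

Answer: bdae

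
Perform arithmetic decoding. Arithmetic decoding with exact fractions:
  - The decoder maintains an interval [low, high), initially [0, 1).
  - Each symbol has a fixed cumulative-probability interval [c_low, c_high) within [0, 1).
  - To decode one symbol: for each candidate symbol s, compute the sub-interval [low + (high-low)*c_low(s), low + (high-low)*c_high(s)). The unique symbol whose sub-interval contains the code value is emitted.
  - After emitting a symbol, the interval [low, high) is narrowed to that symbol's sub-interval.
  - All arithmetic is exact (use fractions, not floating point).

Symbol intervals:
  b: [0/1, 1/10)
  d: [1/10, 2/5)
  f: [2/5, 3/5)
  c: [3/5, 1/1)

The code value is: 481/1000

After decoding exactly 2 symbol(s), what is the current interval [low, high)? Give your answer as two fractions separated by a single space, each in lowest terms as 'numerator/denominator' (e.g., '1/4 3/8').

Answer: 12/25 13/25

Derivation:
Step 1: interval [0/1, 1/1), width = 1/1 - 0/1 = 1/1
  'b': [0/1 + 1/1*0/1, 0/1 + 1/1*1/10) = [0/1, 1/10)
  'd': [0/1 + 1/1*1/10, 0/1 + 1/1*2/5) = [1/10, 2/5)
  'f': [0/1 + 1/1*2/5, 0/1 + 1/1*3/5) = [2/5, 3/5) <- contains code 481/1000
  'c': [0/1 + 1/1*3/5, 0/1 + 1/1*1/1) = [3/5, 1/1)
  emit 'f', narrow to [2/5, 3/5)
Step 2: interval [2/5, 3/5), width = 3/5 - 2/5 = 1/5
  'b': [2/5 + 1/5*0/1, 2/5 + 1/5*1/10) = [2/5, 21/50)
  'd': [2/5 + 1/5*1/10, 2/5 + 1/5*2/5) = [21/50, 12/25)
  'f': [2/5 + 1/5*2/5, 2/5 + 1/5*3/5) = [12/25, 13/25) <- contains code 481/1000
  'c': [2/5 + 1/5*3/5, 2/5 + 1/5*1/1) = [13/25, 3/5)
  emit 'f', narrow to [12/25, 13/25)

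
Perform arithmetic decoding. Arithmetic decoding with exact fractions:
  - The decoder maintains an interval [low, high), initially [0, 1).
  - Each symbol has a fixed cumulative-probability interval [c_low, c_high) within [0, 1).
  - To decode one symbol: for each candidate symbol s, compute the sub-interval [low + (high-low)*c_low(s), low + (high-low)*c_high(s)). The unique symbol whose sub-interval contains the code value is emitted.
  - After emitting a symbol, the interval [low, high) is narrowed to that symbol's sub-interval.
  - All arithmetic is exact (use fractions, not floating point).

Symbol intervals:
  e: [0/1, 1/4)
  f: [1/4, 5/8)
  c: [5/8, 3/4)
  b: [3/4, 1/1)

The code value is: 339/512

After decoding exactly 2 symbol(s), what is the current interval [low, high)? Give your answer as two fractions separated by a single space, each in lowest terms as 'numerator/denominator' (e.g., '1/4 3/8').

Step 1: interval [0/1, 1/1), width = 1/1 - 0/1 = 1/1
  'e': [0/1 + 1/1*0/1, 0/1 + 1/1*1/4) = [0/1, 1/4)
  'f': [0/1 + 1/1*1/4, 0/1 + 1/1*5/8) = [1/4, 5/8)
  'c': [0/1 + 1/1*5/8, 0/1 + 1/1*3/4) = [5/8, 3/4) <- contains code 339/512
  'b': [0/1 + 1/1*3/4, 0/1 + 1/1*1/1) = [3/4, 1/1)
  emit 'c', narrow to [5/8, 3/4)
Step 2: interval [5/8, 3/4), width = 3/4 - 5/8 = 1/8
  'e': [5/8 + 1/8*0/1, 5/8 + 1/8*1/4) = [5/8, 21/32)
  'f': [5/8 + 1/8*1/4, 5/8 + 1/8*5/8) = [21/32, 45/64) <- contains code 339/512
  'c': [5/8 + 1/8*5/8, 5/8 + 1/8*3/4) = [45/64, 23/32)
  'b': [5/8 + 1/8*3/4, 5/8 + 1/8*1/1) = [23/32, 3/4)
  emit 'f', narrow to [21/32, 45/64)

Answer: 21/32 45/64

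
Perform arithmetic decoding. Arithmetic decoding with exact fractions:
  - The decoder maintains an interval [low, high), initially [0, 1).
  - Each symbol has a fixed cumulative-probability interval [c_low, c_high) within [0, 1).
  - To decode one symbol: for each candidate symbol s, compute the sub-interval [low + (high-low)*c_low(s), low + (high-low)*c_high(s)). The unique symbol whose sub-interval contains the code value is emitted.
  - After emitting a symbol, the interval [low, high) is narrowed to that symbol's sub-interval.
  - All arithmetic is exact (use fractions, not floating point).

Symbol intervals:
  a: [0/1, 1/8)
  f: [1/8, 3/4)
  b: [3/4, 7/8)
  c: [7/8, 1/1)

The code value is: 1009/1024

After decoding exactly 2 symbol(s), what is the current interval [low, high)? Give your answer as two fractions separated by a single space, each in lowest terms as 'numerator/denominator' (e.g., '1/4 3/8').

Answer: 63/64 1/1

Derivation:
Step 1: interval [0/1, 1/1), width = 1/1 - 0/1 = 1/1
  'a': [0/1 + 1/1*0/1, 0/1 + 1/1*1/8) = [0/1, 1/8)
  'f': [0/1 + 1/1*1/8, 0/1 + 1/1*3/4) = [1/8, 3/4)
  'b': [0/1 + 1/1*3/4, 0/1 + 1/1*7/8) = [3/4, 7/8)
  'c': [0/1 + 1/1*7/8, 0/1 + 1/1*1/1) = [7/8, 1/1) <- contains code 1009/1024
  emit 'c', narrow to [7/8, 1/1)
Step 2: interval [7/8, 1/1), width = 1/1 - 7/8 = 1/8
  'a': [7/8 + 1/8*0/1, 7/8 + 1/8*1/8) = [7/8, 57/64)
  'f': [7/8 + 1/8*1/8, 7/8 + 1/8*3/4) = [57/64, 31/32)
  'b': [7/8 + 1/8*3/4, 7/8 + 1/8*7/8) = [31/32, 63/64)
  'c': [7/8 + 1/8*7/8, 7/8 + 1/8*1/1) = [63/64, 1/1) <- contains code 1009/1024
  emit 'c', narrow to [63/64, 1/1)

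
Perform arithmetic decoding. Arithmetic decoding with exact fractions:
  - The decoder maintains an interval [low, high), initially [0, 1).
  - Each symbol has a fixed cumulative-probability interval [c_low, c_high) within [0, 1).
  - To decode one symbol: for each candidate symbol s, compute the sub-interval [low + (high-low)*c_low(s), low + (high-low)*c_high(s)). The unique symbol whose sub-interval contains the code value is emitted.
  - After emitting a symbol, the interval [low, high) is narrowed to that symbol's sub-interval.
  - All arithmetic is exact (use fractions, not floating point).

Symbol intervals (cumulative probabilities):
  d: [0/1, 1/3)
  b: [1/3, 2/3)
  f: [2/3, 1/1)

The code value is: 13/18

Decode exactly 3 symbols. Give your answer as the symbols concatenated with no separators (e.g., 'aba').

Answer: fdb

Derivation:
Step 1: interval [0/1, 1/1), width = 1/1 - 0/1 = 1/1
  'd': [0/1 + 1/1*0/1, 0/1 + 1/1*1/3) = [0/1, 1/3)
  'b': [0/1 + 1/1*1/3, 0/1 + 1/1*2/3) = [1/3, 2/3)
  'f': [0/1 + 1/1*2/3, 0/1 + 1/1*1/1) = [2/3, 1/1) <- contains code 13/18
  emit 'f', narrow to [2/3, 1/1)
Step 2: interval [2/3, 1/1), width = 1/1 - 2/3 = 1/3
  'd': [2/3 + 1/3*0/1, 2/3 + 1/3*1/3) = [2/3, 7/9) <- contains code 13/18
  'b': [2/3 + 1/3*1/3, 2/3 + 1/3*2/3) = [7/9, 8/9)
  'f': [2/3 + 1/3*2/3, 2/3 + 1/3*1/1) = [8/9, 1/1)
  emit 'd', narrow to [2/3, 7/9)
Step 3: interval [2/3, 7/9), width = 7/9 - 2/3 = 1/9
  'd': [2/3 + 1/9*0/1, 2/3 + 1/9*1/3) = [2/3, 19/27)
  'b': [2/3 + 1/9*1/3, 2/3 + 1/9*2/3) = [19/27, 20/27) <- contains code 13/18
  'f': [2/3 + 1/9*2/3, 2/3 + 1/9*1/1) = [20/27, 7/9)
  emit 'b', narrow to [19/27, 20/27)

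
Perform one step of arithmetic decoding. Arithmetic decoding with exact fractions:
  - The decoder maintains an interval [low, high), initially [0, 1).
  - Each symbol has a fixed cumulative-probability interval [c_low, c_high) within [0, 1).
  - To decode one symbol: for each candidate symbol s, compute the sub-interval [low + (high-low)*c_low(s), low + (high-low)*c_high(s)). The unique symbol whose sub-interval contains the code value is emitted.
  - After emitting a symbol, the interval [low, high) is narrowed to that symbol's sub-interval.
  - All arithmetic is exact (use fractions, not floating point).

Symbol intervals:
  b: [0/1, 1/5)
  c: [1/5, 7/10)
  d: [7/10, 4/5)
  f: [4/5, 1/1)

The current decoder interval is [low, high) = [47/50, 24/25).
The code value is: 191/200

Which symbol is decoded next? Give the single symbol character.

Interval width = high − low = 24/25 − 47/50 = 1/50
Scaled code = (code − low) / width = (191/200 − 47/50) / 1/50 = 3/4
  b: [0/1, 1/5) 
  c: [1/5, 7/10) 
  d: [7/10, 4/5) ← scaled code falls here ✓
  f: [4/5, 1/1) 

Answer: d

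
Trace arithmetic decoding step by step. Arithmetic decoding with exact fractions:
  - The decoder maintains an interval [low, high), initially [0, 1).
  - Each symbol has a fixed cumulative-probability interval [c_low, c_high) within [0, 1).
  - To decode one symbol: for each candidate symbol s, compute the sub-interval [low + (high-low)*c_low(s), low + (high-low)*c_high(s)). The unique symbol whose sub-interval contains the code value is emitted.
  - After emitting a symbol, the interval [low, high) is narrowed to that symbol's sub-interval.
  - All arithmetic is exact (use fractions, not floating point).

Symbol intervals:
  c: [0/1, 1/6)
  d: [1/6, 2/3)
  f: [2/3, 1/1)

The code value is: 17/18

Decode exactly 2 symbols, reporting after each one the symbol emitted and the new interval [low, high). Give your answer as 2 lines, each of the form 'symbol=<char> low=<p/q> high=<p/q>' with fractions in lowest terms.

Answer: symbol=f low=2/3 high=1/1
symbol=f low=8/9 high=1/1

Derivation:
Step 1: interval [0/1, 1/1), width = 1/1 - 0/1 = 1/1
  'c': [0/1 + 1/1*0/1, 0/1 + 1/1*1/6) = [0/1, 1/6)
  'd': [0/1 + 1/1*1/6, 0/1 + 1/1*2/3) = [1/6, 2/3)
  'f': [0/1 + 1/1*2/3, 0/1 + 1/1*1/1) = [2/3, 1/1) <- contains code 17/18
  emit 'f', narrow to [2/3, 1/1)
Step 2: interval [2/3, 1/1), width = 1/1 - 2/3 = 1/3
  'c': [2/3 + 1/3*0/1, 2/3 + 1/3*1/6) = [2/3, 13/18)
  'd': [2/3 + 1/3*1/6, 2/3 + 1/3*2/3) = [13/18, 8/9)
  'f': [2/3 + 1/3*2/3, 2/3 + 1/3*1/1) = [8/9, 1/1) <- contains code 17/18
  emit 'f', narrow to [8/9, 1/1)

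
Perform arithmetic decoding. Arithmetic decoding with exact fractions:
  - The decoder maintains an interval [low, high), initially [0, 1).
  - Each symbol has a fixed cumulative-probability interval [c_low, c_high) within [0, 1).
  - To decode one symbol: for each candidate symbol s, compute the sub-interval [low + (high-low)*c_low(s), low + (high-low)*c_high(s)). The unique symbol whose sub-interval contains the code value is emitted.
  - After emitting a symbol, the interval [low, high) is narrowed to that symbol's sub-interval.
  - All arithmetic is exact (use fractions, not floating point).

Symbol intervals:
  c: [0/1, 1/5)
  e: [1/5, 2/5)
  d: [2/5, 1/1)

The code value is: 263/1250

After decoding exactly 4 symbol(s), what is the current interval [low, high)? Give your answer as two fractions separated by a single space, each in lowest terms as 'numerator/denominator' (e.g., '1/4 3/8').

Step 1: interval [0/1, 1/1), width = 1/1 - 0/1 = 1/1
  'c': [0/1 + 1/1*0/1, 0/1 + 1/1*1/5) = [0/1, 1/5)
  'e': [0/1 + 1/1*1/5, 0/1 + 1/1*2/5) = [1/5, 2/5) <- contains code 263/1250
  'd': [0/1 + 1/1*2/5, 0/1 + 1/1*1/1) = [2/5, 1/1)
  emit 'e', narrow to [1/5, 2/5)
Step 2: interval [1/5, 2/5), width = 2/5 - 1/5 = 1/5
  'c': [1/5 + 1/5*0/1, 1/5 + 1/5*1/5) = [1/5, 6/25) <- contains code 263/1250
  'e': [1/5 + 1/5*1/5, 1/5 + 1/5*2/5) = [6/25, 7/25)
  'd': [1/5 + 1/5*2/5, 1/5 + 1/5*1/1) = [7/25, 2/5)
  emit 'c', narrow to [1/5, 6/25)
Step 3: interval [1/5, 6/25), width = 6/25 - 1/5 = 1/25
  'c': [1/5 + 1/25*0/1, 1/5 + 1/25*1/5) = [1/5, 26/125)
  'e': [1/5 + 1/25*1/5, 1/5 + 1/25*2/5) = [26/125, 27/125) <- contains code 263/1250
  'd': [1/5 + 1/25*2/5, 1/5 + 1/25*1/1) = [27/125, 6/25)
  emit 'e', narrow to [26/125, 27/125)
Step 4: interval [26/125, 27/125), width = 27/125 - 26/125 = 1/125
  'c': [26/125 + 1/125*0/1, 26/125 + 1/125*1/5) = [26/125, 131/625)
  'e': [26/125 + 1/125*1/5, 26/125 + 1/125*2/5) = [131/625, 132/625) <- contains code 263/1250
  'd': [26/125 + 1/125*2/5, 26/125 + 1/125*1/1) = [132/625, 27/125)
  emit 'e', narrow to [131/625, 132/625)

Answer: 131/625 132/625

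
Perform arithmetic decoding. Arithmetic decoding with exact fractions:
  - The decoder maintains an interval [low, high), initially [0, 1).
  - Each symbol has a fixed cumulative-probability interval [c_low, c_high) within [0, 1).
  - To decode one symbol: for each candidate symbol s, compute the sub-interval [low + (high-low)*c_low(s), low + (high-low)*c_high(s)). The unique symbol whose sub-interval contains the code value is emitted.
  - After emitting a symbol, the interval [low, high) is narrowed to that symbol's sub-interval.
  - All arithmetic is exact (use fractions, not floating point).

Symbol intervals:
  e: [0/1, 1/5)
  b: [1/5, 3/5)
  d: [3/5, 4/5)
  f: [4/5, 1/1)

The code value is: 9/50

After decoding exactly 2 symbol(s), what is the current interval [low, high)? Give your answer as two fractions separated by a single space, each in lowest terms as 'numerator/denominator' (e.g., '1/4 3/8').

Answer: 4/25 1/5

Derivation:
Step 1: interval [0/1, 1/1), width = 1/1 - 0/1 = 1/1
  'e': [0/1 + 1/1*0/1, 0/1 + 1/1*1/5) = [0/1, 1/5) <- contains code 9/50
  'b': [0/1 + 1/1*1/5, 0/1 + 1/1*3/5) = [1/5, 3/5)
  'd': [0/1 + 1/1*3/5, 0/1 + 1/1*4/5) = [3/5, 4/5)
  'f': [0/1 + 1/1*4/5, 0/1 + 1/1*1/1) = [4/5, 1/1)
  emit 'e', narrow to [0/1, 1/5)
Step 2: interval [0/1, 1/5), width = 1/5 - 0/1 = 1/5
  'e': [0/1 + 1/5*0/1, 0/1 + 1/5*1/5) = [0/1, 1/25)
  'b': [0/1 + 1/5*1/5, 0/1 + 1/5*3/5) = [1/25, 3/25)
  'd': [0/1 + 1/5*3/5, 0/1 + 1/5*4/5) = [3/25, 4/25)
  'f': [0/1 + 1/5*4/5, 0/1 + 1/5*1/1) = [4/25, 1/5) <- contains code 9/50
  emit 'f', narrow to [4/25, 1/5)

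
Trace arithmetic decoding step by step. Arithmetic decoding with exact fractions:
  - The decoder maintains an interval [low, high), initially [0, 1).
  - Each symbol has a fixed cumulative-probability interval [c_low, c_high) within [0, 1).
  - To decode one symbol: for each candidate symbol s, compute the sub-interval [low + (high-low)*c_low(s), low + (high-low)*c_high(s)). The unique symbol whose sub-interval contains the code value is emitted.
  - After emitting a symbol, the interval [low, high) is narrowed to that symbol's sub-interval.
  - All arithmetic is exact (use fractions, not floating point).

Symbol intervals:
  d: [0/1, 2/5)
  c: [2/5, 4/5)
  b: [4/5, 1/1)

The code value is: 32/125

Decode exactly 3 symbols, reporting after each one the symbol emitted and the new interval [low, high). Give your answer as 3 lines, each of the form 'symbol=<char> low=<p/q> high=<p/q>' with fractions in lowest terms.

Step 1: interval [0/1, 1/1), width = 1/1 - 0/1 = 1/1
  'd': [0/1 + 1/1*0/1, 0/1 + 1/1*2/5) = [0/1, 2/5) <- contains code 32/125
  'c': [0/1 + 1/1*2/5, 0/1 + 1/1*4/5) = [2/5, 4/5)
  'b': [0/1 + 1/1*4/5, 0/1 + 1/1*1/1) = [4/5, 1/1)
  emit 'd', narrow to [0/1, 2/5)
Step 2: interval [0/1, 2/5), width = 2/5 - 0/1 = 2/5
  'd': [0/1 + 2/5*0/1, 0/1 + 2/5*2/5) = [0/1, 4/25)
  'c': [0/1 + 2/5*2/5, 0/1 + 2/5*4/5) = [4/25, 8/25) <- contains code 32/125
  'b': [0/1 + 2/5*4/5, 0/1 + 2/5*1/1) = [8/25, 2/5)
  emit 'c', narrow to [4/25, 8/25)
Step 3: interval [4/25, 8/25), width = 8/25 - 4/25 = 4/25
  'd': [4/25 + 4/25*0/1, 4/25 + 4/25*2/5) = [4/25, 28/125)
  'c': [4/25 + 4/25*2/5, 4/25 + 4/25*4/5) = [28/125, 36/125) <- contains code 32/125
  'b': [4/25 + 4/25*4/5, 4/25 + 4/25*1/1) = [36/125, 8/25)
  emit 'c', narrow to [28/125, 36/125)

Answer: symbol=d low=0/1 high=2/5
symbol=c low=4/25 high=8/25
symbol=c low=28/125 high=36/125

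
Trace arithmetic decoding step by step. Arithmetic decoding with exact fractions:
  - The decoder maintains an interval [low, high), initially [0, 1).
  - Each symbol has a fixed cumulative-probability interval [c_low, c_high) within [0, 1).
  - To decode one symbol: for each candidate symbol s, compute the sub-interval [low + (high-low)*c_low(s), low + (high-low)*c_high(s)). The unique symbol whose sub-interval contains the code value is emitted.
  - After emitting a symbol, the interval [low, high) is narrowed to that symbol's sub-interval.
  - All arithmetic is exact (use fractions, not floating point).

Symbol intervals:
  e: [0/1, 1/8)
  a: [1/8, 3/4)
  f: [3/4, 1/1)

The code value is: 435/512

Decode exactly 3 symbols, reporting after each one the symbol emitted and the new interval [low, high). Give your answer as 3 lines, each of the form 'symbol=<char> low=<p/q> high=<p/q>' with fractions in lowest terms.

Step 1: interval [0/1, 1/1), width = 1/1 - 0/1 = 1/1
  'e': [0/1 + 1/1*0/1, 0/1 + 1/1*1/8) = [0/1, 1/8)
  'a': [0/1 + 1/1*1/8, 0/1 + 1/1*3/4) = [1/8, 3/4)
  'f': [0/1 + 1/1*3/4, 0/1 + 1/1*1/1) = [3/4, 1/1) <- contains code 435/512
  emit 'f', narrow to [3/4, 1/1)
Step 2: interval [3/4, 1/1), width = 1/1 - 3/4 = 1/4
  'e': [3/4 + 1/4*0/1, 3/4 + 1/4*1/8) = [3/4, 25/32)
  'a': [3/4 + 1/4*1/8, 3/4 + 1/4*3/4) = [25/32, 15/16) <- contains code 435/512
  'f': [3/4 + 1/4*3/4, 3/4 + 1/4*1/1) = [15/16, 1/1)
  emit 'a', narrow to [25/32, 15/16)
Step 3: interval [25/32, 15/16), width = 15/16 - 25/32 = 5/32
  'e': [25/32 + 5/32*0/1, 25/32 + 5/32*1/8) = [25/32, 205/256)
  'a': [25/32 + 5/32*1/8, 25/32 + 5/32*3/4) = [205/256, 115/128) <- contains code 435/512
  'f': [25/32 + 5/32*3/4, 25/32 + 5/32*1/1) = [115/128, 15/16)
  emit 'a', narrow to [205/256, 115/128)

Answer: symbol=f low=3/4 high=1/1
symbol=a low=25/32 high=15/16
symbol=a low=205/256 high=115/128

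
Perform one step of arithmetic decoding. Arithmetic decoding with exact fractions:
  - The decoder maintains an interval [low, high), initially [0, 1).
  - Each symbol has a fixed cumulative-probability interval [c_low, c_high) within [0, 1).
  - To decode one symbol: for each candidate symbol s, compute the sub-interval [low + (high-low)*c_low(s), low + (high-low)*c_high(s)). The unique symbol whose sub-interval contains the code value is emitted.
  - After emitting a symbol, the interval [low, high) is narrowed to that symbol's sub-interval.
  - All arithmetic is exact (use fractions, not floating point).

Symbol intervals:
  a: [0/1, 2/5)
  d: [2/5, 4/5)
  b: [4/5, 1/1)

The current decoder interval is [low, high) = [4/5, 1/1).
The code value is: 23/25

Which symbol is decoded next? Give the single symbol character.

Answer: d

Derivation:
Interval width = high − low = 1/1 − 4/5 = 1/5
Scaled code = (code − low) / width = (23/25 − 4/5) / 1/5 = 3/5
  a: [0/1, 2/5) 
  d: [2/5, 4/5) ← scaled code falls here ✓
  b: [4/5, 1/1) 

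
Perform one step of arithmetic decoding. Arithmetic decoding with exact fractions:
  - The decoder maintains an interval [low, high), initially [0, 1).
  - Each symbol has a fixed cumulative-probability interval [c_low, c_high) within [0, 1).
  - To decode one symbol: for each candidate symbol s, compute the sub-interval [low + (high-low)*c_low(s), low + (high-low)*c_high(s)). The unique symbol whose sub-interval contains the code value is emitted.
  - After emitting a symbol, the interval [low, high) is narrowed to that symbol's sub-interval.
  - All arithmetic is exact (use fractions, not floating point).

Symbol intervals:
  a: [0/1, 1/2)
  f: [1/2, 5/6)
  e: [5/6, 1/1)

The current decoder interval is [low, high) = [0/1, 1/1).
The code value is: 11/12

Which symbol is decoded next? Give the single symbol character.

Interval width = high − low = 1/1 − 0/1 = 1/1
Scaled code = (code − low) / width = (11/12 − 0/1) / 1/1 = 11/12
  a: [0/1, 1/2) 
  f: [1/2, 5/6) 
  e: [5/6, 1/1) ← scaled code falls here ✓

Answer: e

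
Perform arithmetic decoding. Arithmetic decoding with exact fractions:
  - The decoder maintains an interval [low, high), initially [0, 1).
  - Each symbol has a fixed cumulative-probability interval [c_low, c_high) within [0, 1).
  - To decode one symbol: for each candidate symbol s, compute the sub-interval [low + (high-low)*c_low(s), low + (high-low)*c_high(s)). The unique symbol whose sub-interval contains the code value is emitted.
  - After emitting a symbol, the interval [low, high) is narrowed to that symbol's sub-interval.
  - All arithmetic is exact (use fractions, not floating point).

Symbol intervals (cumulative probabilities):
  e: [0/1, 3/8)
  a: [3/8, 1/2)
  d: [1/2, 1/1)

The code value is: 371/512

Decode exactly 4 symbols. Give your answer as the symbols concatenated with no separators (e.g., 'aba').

Answer: dade

Derivation:
Step 1: interval [0/1, 1/1), width = 1/1 - 0/1 = 1/1
  'e': [0/1 + 1/1*0/1, 0/1 + 1/1*3/8) = [0/1, 3/8)
  'a': [0/1 + 1/1*3/8, 0/1 + 1/1*1/2) = [3/8, 1/2)
  'd': [0/1 + 1/1*1/2, 0/1 + 1/1*1/1) = [1/2, 1/1) <- contains code 371/512
  emit 'd', narrow to [1/2, 1/1)
Step 2: interval [1/2, 1/1), width = 1/1 - 1/2 = 1/2
  'e': [1/2 + 1/2*0/1, 1/2 + 1/2*3/8) = [1/2, 11/16)
  'a': [1/2 + 1/2*3/8, 1/2 + 1/2*1/2) = [11/16, 3/4) <- contains code 371/512
  'd': [1/2 + 1/2*1/2, 1/2 + 1/2*1/1) = [3/4, 1/1)
  emit 'a', narrow to [11/16, 3/4)
Step 3: interval [11/16, 3/4), width = 3/4 - 11/16 = 1/16
  'e': [11/16 + 1/16*0/1, 11/16 + 1/16*3/8) = [11/16, 91/128)
  'a': [11/16 + 1/16*3/8, 11/16 + 1/16*1/2) = [91/128, 23/32)
  'd': [11/16 + 1/16*1/2, 11/16 + 1/16*1/1) = [23/32, 3/4) <- contains code 371/512
  emit 'd', narrow to [23/32, 3/4)
Step 4: interval [23/32, 3/4), width = 3/4 - 23/32 = 1/32
  'e': [23/32 + 1/32*0/1, 23/32 + 1/32*3/8) = [23/32, 187/256) <- contains code 371/512
  'a': [23/32 + 1/32*3/8, 23/32 + 1/32*1/2) = [187/256, 47/64)
  'd': [23/32 + 1/32*1/2, 23/32 + 1/32*1/1) = [47/64, 3/4)
  emit 'e', narrow to [23/32, 187/256)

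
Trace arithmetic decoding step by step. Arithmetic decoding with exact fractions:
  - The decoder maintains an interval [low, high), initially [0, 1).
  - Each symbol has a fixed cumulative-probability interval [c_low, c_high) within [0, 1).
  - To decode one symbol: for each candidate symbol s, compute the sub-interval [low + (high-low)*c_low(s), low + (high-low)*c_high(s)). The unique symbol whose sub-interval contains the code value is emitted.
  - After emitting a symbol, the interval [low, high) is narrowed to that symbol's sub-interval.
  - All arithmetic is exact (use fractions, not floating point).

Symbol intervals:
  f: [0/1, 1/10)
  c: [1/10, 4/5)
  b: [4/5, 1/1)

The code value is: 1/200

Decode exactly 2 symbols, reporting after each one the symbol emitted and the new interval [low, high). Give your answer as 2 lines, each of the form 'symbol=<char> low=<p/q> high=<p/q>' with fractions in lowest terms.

Answer: symbol=f low=0/1 high=1/10
symbol=f low=0/1 high=1/100

Derivation:
Step 1: interval [0/1, 1/1), width = 1/1 - 0/1 = 1/1
  'f': [0/1 + 1/1*0/1, 0/1 + 1/1*1/10) = [0/1, 1/10) <- contains code 1/200
  'c': [0/1 + 1/1*1/10, 0/1 + 1/1*4/5) = [1/10, 4/5)
  'b': [0/1 + 1/1*4/5, 0/1 + 1/1*1/1) = [4/5, 1/1)
  emit 'f', narrow to [0/1, 1/10)
Step 2: interval [0/1, 1/10), width = 1/10 - 0/1 = 1/10
  'f': [0/1 + 1/10*0/1, 0/1 + 1/10*1/10) = [0/1, 1/100) <- contains code 1/200
  'c': [0/1 + 1/10*1/10, 0/1 + 1/10*4/5) = [1/100, 2/25)
  'b': [0/1 + 1/10*4/5, 0/1 + 1/10*1/1) = [2/25, 1/10)
  emit 'f', narrow to [0/1, 1/100)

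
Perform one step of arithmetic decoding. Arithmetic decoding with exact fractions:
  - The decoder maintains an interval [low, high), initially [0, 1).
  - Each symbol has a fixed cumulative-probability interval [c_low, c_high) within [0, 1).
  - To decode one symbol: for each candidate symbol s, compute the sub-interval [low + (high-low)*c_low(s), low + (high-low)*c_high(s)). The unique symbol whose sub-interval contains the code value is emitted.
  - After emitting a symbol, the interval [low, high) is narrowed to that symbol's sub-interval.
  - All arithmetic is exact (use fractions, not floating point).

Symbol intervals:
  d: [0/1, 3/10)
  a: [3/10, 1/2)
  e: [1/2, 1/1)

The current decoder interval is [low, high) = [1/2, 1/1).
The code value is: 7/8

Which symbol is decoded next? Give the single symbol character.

Answer: e

Derivation:
Interval width = high − low = 1/1 − 1/2 = 1/2
Scaled code = (code − low) / width = (7/8 − 1/2) / 1/2 = 3/4
  d: [0/1, 3/10) 
  a: [3/10, 1/2) 
  e: [1/2, 1/1) ← scaled code falls here ✓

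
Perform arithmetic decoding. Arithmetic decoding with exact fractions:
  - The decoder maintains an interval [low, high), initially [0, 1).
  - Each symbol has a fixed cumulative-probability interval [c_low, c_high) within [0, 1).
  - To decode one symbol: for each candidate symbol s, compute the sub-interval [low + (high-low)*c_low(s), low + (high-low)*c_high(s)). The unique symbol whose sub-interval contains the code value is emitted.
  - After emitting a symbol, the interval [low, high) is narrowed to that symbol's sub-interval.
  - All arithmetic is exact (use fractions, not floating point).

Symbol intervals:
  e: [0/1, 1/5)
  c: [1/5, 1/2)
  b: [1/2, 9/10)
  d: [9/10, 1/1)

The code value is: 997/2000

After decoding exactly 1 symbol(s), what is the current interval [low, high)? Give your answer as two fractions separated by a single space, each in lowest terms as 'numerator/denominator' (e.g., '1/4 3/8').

Step 1: interval [0/1, 1/1), width = 1/1 - 0/1 = 1/1
  'e': [0/1 + 1/1*0/1, 0/1 + 1/1*1/5) = [0/1, 1/5)
  'c': [0/1 + 1/1*1/5, 0/1 + 1/1*1/2) = [1/5, 1/2) <- contains code 997/2000
  'b': [0/1 + 1/1*1/2, 0/1 + 1/1*9/10) = [1/2, 9/10)
  'd': [0/1 + 1/1*9/10, 0/1 + 1/1*1/1) = [9/10, 1/1)
  emit 'c', narrow to [1/5, 1/2)

Answer: 1/5 1/2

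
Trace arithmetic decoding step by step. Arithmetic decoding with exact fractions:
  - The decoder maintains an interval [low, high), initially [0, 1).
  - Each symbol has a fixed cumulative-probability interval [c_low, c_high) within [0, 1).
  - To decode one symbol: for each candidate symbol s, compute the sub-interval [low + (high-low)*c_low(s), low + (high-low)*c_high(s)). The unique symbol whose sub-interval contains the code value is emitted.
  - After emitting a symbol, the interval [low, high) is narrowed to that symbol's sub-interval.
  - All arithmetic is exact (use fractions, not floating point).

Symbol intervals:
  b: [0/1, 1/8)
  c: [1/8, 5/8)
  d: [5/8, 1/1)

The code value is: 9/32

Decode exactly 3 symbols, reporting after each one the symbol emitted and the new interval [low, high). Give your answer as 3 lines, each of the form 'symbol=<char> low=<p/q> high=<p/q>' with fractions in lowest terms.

Answer: symbol=c low=1/8 high=5/8
symbol=c low=3/16 high=7/16
symbol=c low=7/32 high=11/32

Derivation:
Step 1: interval [0/1, 1/1), width = 1/1 - 0/1 = 1/1
  'b': [0/1 + 1/1*0/1, 0/1 + 1/1*1/8) = [0/1, 1/8)
  'c': [0/1 + 1/1*1/8, 0/1 + 1/1*5/8) = [1/8, 5/8) <- contains code 9/32
  'd': [0/1 + 1/1*5/8, 0/1 + 1/1*1/1) = [5/8, 1/1)
  emit 'c', narrow to [1/8, 5/8)
Step 2: interval [1/8, 5/8), width = 5/8 - 1/8 = 1/2
  'b': [1/8 + 1/2*0/1, 1/8 + 1/2*1/8) = [1/8, 3/16)
  'c': [1/8 + 1/2*1/8, 1/8 + 1/2*5/8) = [3/16, 7/16) <- contains code 9/32
  'd': [1/8 + 1/2*5/8, 1/8 + 1/2*1/1) = [7/16, 5/8)
  emit 'c', narrow to [3/16, 7/16)
Step 3: interval [3/16, 7/16), width = 7/16 - 3/16 = 1/4
  'b': [3/16 + 1/4*0/1, 3/16 + 1/4*1/8) = [3/16, 7/32)
  'c': [3/16 + 1/4*1/8, 3/16 + 1/4*5/8) = [7/32, 11/32) <- contains code 9/32
  'd': [3/16 + 1/4*5/8, 3/16 + 1/4*1/1) = [11/32, 7/16)
  emit 'c', narrow to [7/32, 11/32)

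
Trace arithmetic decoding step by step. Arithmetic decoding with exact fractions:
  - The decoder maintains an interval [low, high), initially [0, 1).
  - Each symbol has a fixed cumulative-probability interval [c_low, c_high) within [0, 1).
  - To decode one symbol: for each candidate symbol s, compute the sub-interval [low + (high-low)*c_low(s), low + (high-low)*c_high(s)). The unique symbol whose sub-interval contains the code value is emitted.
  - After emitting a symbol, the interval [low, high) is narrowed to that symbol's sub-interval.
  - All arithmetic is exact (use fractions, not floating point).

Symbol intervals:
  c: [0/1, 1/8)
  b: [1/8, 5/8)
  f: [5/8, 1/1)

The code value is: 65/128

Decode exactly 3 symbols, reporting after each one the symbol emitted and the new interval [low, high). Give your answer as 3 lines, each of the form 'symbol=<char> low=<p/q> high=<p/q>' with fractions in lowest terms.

Answer: symbol=b low=1/8 high=5/8
symbol=f low=7/16 high=5/8
symbol=b low=59/128 high=71/128

Derivation:
Step 1: interval [0/1, 1/1), width = 1/1 - 0/1 = 1/1
  'c': [0/1 + 1/1*0/1, 0/1 + 1/1*1/8) = [0/1, 1/8)
  'b': [0/1 + 1/1*1/8, 0/1 + 1/1*5/8) = [1/8, 5/8) <- contains code 65/128
  'f': [0/1 + 1/1*5/8, 0/1 + 1/1*1/1) = [5/8, 1/1)
  emit 'b', narrow to [1/8, 5/8)
Step 2: interval [1/8, 5/8), width = 5/8 - 1/8 = 1/2
  'c': [1/8 + 1/2*0/1, 1/8 + 1/2*1/8) = [1/8, 3/16)
  'b': [1/8 + 1/2*1/8, 1/8 + 1/2*5/8) = [3/16, 7/16)
  'f': [1/8 + 1/2*5/8, 1/8 + 1/2*1/1) = [7/16, 5/8) <- contains code 65/128
  emit 'f', narrow to [7/16, 5/8)
Step 3: interval [7/16, 5/8), width = 5/8 - 7/16 = 3/16
  'c': [7/16 + 3/16*0/1, 7/16 + 3/16*1/8) = [7/16, 59/128)
  'b': [7/16 + 3/16*1/8, 7/16 + 3/16*5/8) = [59/128, 71/128) <- contains code 65/128
  'f': [7/16 + 3/16*5/8, 7/16 + 3/16*1/1) = [71/128, 5/8)
  emit 'b', narrow to [59/128, 71/128)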